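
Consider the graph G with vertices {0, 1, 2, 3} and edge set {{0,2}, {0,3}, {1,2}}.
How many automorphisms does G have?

2

The degree sequence is [2, 1, 2, 1]; the two degree-1 vertices 1 and 3 are the ends of a path, so G = P_4. The only nontrivial automorphism of a path is the end-to-end reflection, so Aut(G) ≅ Z_2.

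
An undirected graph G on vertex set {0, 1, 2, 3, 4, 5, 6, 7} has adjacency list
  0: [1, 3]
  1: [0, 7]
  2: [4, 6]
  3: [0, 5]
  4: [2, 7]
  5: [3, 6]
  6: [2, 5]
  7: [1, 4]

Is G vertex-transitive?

G is 2-regular and connected on 8 vertices, i.e. the cycle C_8. C_8 has 8 rotations and 8 reflections, so Aut(C_8) ≅ D_8 of order 16. This group acts transitively on the 8 vertices.

Yes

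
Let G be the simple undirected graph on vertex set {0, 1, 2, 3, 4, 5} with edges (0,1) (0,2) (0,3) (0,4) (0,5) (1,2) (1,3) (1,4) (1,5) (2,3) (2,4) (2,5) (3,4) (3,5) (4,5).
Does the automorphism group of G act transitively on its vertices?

Yes

All 6 vertices are pairwise adjacent: G = K_6. Every bijection on the vertex set is an automorphism of K_6; hence Aut(K_6) ≅ S_6, order 720. This group acts transitively on the 6 vertices.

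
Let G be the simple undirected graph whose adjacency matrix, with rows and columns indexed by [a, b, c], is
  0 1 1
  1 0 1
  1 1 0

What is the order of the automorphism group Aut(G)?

6

Every vertex has degree 2, so G is the complete graph K_3. Any permutation of the 3 vertices preserves K_3, so Aut(K_3) = S_3 of order 3! = 6.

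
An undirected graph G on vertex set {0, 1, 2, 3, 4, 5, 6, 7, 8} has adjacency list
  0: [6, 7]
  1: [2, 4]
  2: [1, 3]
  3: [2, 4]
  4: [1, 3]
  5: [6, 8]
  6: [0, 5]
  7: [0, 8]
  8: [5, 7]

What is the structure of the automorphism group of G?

G has two connected components, {0, 5, 6, 7, 8} and {1, 2, 3, 4}; each is 2-regular, so G = C_5 ⊔ C_4. No automorphism exchanges components of different sizes, hence Aut(G) is the direct product D_4 × D_5, order 80.

D_4 × D_5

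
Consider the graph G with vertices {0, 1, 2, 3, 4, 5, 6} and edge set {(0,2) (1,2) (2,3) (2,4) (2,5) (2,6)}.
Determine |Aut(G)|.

Vertex 2 has degree 6 and every other vertex has degree 1, so G is the star K_{1,6} with centre 2. Any automorphism fixes the centre and permutes the 6 leaves freely, so Aut(G) ≅ S_6 of order 6! = 720.

720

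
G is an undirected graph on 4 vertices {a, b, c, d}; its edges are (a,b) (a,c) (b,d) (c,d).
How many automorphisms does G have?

G is 2-regular and bipartite on 2^2 = 4 vertices with girth 4; it is the hypercube graph Q_2. The symmetry group of the 2-cube is the hyperoctahedral group B_2 = Z_2 ≀ S_2, of order 2^2·2! = 8.

8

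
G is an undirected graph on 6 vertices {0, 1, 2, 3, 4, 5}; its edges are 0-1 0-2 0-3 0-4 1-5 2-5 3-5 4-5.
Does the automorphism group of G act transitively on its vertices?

No

Automorphisms preserve degree, but G has vertices of degree 2 and vertices of degree 4; no automorphism maps one to the other, so G is not vertex-transitive.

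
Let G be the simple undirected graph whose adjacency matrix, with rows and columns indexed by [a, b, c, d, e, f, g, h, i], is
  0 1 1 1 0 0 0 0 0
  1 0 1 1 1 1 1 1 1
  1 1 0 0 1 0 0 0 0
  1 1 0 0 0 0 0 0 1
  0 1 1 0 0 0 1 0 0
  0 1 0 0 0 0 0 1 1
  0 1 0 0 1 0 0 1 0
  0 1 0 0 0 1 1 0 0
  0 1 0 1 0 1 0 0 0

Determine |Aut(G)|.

Vertex b is the unique vertex of degree 8; the remaining 8 vertices each have degree 3 and induce a cycle, so G is the wheel on 9 vertices with hub b. With the hub fixed, the remaining symmetry is that of the rim cycle C_8, giving the dihedral group D_8.

16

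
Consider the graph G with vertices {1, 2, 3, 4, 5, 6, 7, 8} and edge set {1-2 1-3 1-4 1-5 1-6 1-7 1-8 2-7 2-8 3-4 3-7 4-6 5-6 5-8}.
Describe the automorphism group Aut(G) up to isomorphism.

D_7

Vertex 1 is the unique vertex of degree 7; the remaining 7 vertices each have degree 3 and induce a cycle, so G is the wheel on 8 vertices with hub 1. Every automorphism fixes the hub and acts on the rim 7-cycle, so Aut(G) ≅ Aut(C_7) = D_7 of order 14.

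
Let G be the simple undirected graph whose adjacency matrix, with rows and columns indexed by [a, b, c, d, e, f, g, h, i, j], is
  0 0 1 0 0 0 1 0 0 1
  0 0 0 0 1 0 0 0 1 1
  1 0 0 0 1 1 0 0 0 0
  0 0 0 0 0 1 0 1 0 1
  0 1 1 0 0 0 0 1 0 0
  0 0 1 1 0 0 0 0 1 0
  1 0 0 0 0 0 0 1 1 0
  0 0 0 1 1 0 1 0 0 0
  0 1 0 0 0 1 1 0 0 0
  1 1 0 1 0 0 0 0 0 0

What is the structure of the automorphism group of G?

the symmetric group S_5

G is 3-regular on 10 vertices with no triangles and no 4-cycles (girth 5): this is the Petersen graph. Viewing the Petersen graph as the Kneser graph K(5,2) — vertices are 2-subsets of {1,…,5}, edges join disjoint pairs — its automorphisms are exactly the permutations of the 5-element set, so Aut ≅ S_5 of order 120.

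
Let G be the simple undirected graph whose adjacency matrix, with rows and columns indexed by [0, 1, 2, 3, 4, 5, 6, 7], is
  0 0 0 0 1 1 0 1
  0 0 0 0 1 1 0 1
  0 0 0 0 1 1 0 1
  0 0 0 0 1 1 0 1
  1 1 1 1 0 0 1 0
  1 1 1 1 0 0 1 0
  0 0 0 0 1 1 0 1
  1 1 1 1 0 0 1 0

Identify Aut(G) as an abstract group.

The vertices split by degree into {4, 5, 7} (degree 5) and {0, 1, 2, 3, 6} (degree 3); every edge runs between the two parts, so G is the complete bipartite graph K_{3,5}. The parts have unequal sizes, so no automorphism swaps them; each part is permuted independently, giving S_3 × S_5 of order 3!·5! = 720.

S_3 × S_5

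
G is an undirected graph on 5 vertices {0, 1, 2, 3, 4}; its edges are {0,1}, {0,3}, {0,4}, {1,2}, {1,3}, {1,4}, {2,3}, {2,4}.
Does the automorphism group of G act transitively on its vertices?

Vertex 1 is the only vertex of degree 4, so every automorphism fixes it; G is not vertex-transitive.

No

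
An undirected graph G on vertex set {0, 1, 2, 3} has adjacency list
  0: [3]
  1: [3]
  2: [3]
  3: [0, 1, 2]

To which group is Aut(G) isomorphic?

Vertex 3 has degree 3 and every other vertex has degree 1, so G is the star K_{1,3} with centre 3. The 3 leaves are pairwise interchangeable while the centre is fixed, giving Aut(G) = S_3.

the symmetric group on 3 letters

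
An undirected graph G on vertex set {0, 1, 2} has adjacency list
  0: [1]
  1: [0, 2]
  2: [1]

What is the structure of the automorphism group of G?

The degree sequence is [1, 2, 1]; the two degree-1 vertices 0 and 2 are the ends of a path, so G = P_3. The only nontrivial automorphism of a path is the end-to-end reflection, so Aut(G) ≅ Z_2.

the cyclic group of order 2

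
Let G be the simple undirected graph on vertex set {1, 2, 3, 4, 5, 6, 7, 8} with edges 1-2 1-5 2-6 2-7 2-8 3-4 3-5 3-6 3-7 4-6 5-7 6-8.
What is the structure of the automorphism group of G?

The degree sequence is [2, 4, 4, 2, 3, 4, 3, 2]. Checking the degree-preserving permutations of the vertex set shows that none except the identity preserves every edge, so Aut(G) is trivial.

{e}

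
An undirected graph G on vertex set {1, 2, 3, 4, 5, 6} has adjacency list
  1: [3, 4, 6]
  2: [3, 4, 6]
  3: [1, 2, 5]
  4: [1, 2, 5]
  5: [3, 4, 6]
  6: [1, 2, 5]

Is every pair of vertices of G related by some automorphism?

Yes

G is 3-regular and bipartite with parts {1, 2, 5} and {3, 4, 6} (each part is independent and every cross-pair is an edge), so G = K_{3,3}. Aut(K_{3,3}) is the wreath product S_3 ≀ Z_2: permute within each part, then optionally swap the parts; |Aut| = 2·(3!)² = 72. Under this action every vertex can be carried to every other, so G is vertex-transitive.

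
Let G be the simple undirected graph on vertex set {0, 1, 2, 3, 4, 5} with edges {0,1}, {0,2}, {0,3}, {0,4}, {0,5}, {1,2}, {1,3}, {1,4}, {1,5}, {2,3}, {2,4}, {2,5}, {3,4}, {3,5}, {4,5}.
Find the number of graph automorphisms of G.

720

All 6 vertices are pairwise adjacent: G = K_6. Every bijection on the vertex set is an automorphism of K_6; hence Aut(K_6) ≅ S_6, order 720.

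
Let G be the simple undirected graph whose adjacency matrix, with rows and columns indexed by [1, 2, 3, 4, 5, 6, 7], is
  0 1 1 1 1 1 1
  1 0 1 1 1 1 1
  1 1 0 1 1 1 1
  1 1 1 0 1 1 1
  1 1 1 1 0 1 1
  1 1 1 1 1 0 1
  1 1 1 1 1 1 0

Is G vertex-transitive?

Every vertex has degree 6, so G is the complete graph K_7. Every bijection on the vertex set is an automorphism of K_7; hence Aut(K_7) ≅ S_7, order 5040. Under this action every vertex can be carried to every other, so G is vertex-transitive.

Yes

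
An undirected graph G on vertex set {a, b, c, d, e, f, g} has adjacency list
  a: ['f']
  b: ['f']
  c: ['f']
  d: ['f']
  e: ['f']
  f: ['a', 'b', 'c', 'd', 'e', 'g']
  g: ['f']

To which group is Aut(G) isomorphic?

the symmetric group on 6 letters

Vertex f has degree 6 and every other vertex has degree 1, so G is the star K_{1,6} with centre f. The 6 leaves are pairwise interchangeable while the centre is fixed, giving Aut(G) = S_6.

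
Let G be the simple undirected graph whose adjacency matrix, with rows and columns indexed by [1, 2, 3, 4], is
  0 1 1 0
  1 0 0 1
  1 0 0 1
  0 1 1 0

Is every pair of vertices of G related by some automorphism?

Yes

G is 2-regular and bipartite with parts {2, 3} and {1, 4} (each part is independent and every cross-pair is an edge), so G = K_{2,2}. Each part can be permuted independently (S_2 × S_2) and the two equal-size parts can also be swapped, giving (S_2 × S_2) ⋊ Z_2 of order 2·(2!)² = 8. Under this action every vertex can be carried to every other, so G is vertex-transitive.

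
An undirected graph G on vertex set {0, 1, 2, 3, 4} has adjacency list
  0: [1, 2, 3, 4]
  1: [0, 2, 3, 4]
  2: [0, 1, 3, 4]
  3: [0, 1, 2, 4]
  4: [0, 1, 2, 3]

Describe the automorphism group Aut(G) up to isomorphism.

S_5

Every vertex has degree 4, so G is the complete graph K_5. Every bijection on the vertex set is an automorphism of K_5; hence Aut(K_5) ≅ S_5, order 120.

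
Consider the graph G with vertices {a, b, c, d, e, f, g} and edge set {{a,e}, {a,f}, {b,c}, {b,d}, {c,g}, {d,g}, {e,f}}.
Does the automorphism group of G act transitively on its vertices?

G has two connected components, {b, c, d, g} and {a, e, f}; each is 2-regular, so G = C_4 ⊔ C_3. The orbit of a under Aut(G) is {a, e, f}, which does not contain b, so G is not vertex-transitive.

No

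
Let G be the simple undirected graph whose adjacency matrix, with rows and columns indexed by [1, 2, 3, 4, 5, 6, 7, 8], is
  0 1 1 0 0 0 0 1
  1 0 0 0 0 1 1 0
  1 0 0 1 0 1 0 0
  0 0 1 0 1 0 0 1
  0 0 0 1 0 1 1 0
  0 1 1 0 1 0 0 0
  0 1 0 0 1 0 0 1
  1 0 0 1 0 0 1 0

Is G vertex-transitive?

G is 3-regular and bipartite on 2^3 = 8 vertices with girth 4; it is the hypercube graph Q_3. Aut(Q_3) consists of the signed permutations of the 3 coordinate axes: 3! permutations times 2^3 sign flips, so |Aut| = 2^3·3! = 48. Under this action every vertex can be carried to every other, so G is vertex-transitive.

Yes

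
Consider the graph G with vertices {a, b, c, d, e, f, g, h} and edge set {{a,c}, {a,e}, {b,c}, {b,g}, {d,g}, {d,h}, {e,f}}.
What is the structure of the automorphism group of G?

C_2

The degree sequence is [2, 2, 2, 2, 2, 1, 2, 1]; the two degree-1 vertices f and h are the ends of a path, so G = P_8. The only nontrivial automorphism of a path is the end-to-end reflection, so Aut(G) ≅ Z_2.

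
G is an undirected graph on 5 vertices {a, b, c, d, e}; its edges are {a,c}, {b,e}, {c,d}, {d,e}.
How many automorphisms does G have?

The degree sequence is [1, 1, 2, 2, 2]; the two degree-1 vertices a and b are the ends of a path, so G = P_5. A path has exactly one nontrivial symmetry — reversal — giving Aut(G) of order 2.

2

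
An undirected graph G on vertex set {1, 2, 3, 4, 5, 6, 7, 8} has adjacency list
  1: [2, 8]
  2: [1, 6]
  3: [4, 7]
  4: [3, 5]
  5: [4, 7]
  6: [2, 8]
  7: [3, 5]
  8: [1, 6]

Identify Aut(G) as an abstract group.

G has two connected components, {1, 2, 6, 8} and {3, 4, 5, 7}; each is 2-regular, so G = C_4 ⊔ C_4. Aut of a disjoint union of two copies of C_4 is the wreath product D_4 ≀ Z_2, of order 2·8² = 128.

D_4 ≀ Z_2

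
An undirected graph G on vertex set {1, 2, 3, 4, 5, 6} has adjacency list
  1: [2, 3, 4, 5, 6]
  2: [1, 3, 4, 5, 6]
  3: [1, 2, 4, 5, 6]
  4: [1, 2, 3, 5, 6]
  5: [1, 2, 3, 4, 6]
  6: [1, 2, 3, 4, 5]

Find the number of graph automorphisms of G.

720

All 6 vertices are pairwise adjacent: G = K_6. Every bijection on the vertex set is an automorphism of K_6; hence Aut(K_6) ≅ S_6, order 720.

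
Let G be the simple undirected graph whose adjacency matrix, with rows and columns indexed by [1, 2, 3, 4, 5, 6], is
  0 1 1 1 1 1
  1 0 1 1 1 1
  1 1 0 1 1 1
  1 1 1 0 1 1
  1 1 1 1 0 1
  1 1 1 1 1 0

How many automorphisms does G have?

All 6 vertices are pairwise adjacent: G = K_6. Any permutation of the 6 vertices preserves K_6, so Aut(K_6) = S_6 of order 6! = 720.

720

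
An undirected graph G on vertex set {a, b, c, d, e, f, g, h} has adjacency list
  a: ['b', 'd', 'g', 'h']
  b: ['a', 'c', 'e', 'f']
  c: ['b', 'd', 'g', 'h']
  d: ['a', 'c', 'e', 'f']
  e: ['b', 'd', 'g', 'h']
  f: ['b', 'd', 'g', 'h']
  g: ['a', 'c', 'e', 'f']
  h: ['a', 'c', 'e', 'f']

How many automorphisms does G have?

1152

G is 4-regular and bipartite with parts {a, c, e, f} and {b, d, g, h} (each part is independent and every cross-pair is an edge), so G = K_{4,4}. Each part can be permuted independently (S_4 × S_4) and the two equal-size parts can also be swapped, giving (S_4 × S_4) ⋊ Z_2 of order 2·(4!)² = 1152.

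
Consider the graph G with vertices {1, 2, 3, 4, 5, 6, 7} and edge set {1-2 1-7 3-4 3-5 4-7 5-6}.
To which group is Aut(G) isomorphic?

The degree sequence is [2, 1, 2, 2, 2, 1, 2]; the two degree-1 vertices 2 and 6 are the ends of a path, so G = P_7. A path has exactly one nontrivial symmetry — reversal — giving Aut(G) of order 2.

Z_2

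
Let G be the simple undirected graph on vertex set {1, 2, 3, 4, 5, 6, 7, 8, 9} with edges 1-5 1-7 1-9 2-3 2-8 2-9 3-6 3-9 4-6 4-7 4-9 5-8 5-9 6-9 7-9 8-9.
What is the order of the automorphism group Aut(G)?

16

Vertex 9 is the unique vertex of degree 8; the remaining 8 vertices each have degree 3 and induce a cycle, so G is the wheel on 9 vertices with hub 9. With the hub fixed, the remaining symmetry is that of the rim cycle C_8, giving the dihedral group D_8.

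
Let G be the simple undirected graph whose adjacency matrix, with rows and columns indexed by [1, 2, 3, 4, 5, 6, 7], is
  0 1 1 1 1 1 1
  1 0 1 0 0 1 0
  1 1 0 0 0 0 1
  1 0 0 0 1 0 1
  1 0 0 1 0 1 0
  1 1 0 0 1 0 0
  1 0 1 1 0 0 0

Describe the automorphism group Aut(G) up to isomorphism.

D_6

Vertex 1 is the unique vertex of degree 6; the remaining 6 vertices each have degree 3 and induce a cycle, so G is the wheel on 7 vertices with hub 1. With the hub fixed, the remaining symmetry is that of the rim cycle C_6, giving the dihedral group D_6.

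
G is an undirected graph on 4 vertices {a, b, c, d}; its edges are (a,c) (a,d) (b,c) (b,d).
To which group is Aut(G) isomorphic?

D_4

G is 2-regular and connected on 4 vertices, i.e. the cycle C_4. C_4 has 4 rotations and 4 reflections, so Aut(C_4) ≅ D_4 of order 8.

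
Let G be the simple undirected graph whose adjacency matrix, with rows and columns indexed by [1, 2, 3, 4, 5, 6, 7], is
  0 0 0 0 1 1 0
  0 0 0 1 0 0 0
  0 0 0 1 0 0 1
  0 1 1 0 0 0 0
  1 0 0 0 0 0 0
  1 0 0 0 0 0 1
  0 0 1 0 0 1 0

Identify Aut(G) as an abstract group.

The degree sequence is [2, 1, 2, 2, 1, 2, 2]; the two degree-1 vertices 2 and 5 are the ends of a path, so G = P_7. The only nontrivial automorphism of a path is the end-to-end reflection, so Aut(G) ≅ Z_2.

Z_2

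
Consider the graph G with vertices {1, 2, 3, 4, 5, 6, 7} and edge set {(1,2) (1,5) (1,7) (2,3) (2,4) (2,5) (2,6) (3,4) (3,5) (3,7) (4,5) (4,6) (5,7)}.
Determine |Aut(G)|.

Degrees alone do not determine every vertex (e.g. 1 and 7 both have degree 3), but their neighbour-degree multisets differ: N(1) has degrees [3, 5, 5] while N(7) has degrees [3, 4, 5]. Repeating this refinement separates all vertices, so the only automorphism is the identity.

1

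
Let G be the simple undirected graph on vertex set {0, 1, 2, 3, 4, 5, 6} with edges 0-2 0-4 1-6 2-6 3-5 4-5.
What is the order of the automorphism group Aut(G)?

2

The degree sequence is [2, 1, 2, 1, 2, 2, 2]; the two degree-1 vertices 1 and 3 are the ends of a path, so G = P_7. A path has exactly one nontrivial symmetry — reversal — giving Aut(G) of order 2.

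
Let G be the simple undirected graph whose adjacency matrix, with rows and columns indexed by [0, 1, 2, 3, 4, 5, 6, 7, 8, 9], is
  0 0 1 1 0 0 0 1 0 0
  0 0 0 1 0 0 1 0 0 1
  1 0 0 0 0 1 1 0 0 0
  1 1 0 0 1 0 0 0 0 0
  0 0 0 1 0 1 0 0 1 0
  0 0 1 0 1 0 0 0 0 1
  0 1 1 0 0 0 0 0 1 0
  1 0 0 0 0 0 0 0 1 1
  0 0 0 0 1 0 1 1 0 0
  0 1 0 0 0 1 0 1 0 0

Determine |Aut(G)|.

G is 3-regular on 10 vertices with no triangles and no 4-cycles (girth 5): this is the Petersen graph. Viewing the Petersen graph as the Kneser graph K(5,2) — vertices are 2-subsets of {1,…,5}, edges join disjoint pairs — its automorphisms are exactly the permutations of the 5-element set, so Aut ≅ S_5 of order 120.

120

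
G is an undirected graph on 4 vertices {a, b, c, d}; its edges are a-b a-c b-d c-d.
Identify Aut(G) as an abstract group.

Z_2^2 ⋊ S_2

G is 2-regular and bipartite on 2^2 = 4 vertices with girth 4; it is the hypercube graph Q_2. Aut(Q_2) consists of the signed permutations of the 2 coordinate axes: 2! permutations times 2^2 sign flips, so |Aut| = 2^2·2! = 8.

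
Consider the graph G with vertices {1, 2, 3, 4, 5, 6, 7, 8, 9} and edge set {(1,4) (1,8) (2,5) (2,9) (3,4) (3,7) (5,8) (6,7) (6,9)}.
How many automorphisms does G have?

Every vertex has degree 2 and the graph is connected, so G is the 9-cycle C_9. C_9 has 9 rotations and 9 reflections, so Aut(C_9) ≅ D_9 of order 18.

18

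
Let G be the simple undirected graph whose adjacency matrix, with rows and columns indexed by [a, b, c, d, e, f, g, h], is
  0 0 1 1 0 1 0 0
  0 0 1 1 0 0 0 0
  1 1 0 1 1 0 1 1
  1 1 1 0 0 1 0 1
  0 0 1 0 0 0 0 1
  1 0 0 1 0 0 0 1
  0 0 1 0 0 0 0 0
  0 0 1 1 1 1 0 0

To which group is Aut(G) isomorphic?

Degrees alone do not determine every vertex (e.g. a and f both have degree 3), but their neighbour-degree multisets differ: N(a) has degrees [3, 5, 6] while N(f) has degrees [3, 4, 5]. Repeating this refinement separates all vertices, so the only automorphism is the identity.

1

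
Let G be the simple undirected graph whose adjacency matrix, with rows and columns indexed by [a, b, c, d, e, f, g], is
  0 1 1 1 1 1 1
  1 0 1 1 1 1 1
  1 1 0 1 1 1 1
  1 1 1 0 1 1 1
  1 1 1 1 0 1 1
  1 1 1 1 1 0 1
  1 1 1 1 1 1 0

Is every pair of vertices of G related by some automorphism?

All 7 vertices are pairwise adjacent: G = K_7. Every bijection on the vertex set is an automorphism of K_7; hence Aut(K_7) ≅ S_7, order 5040. Under this action every vertex can be carried to every other, so G is vertex-transitive.

Yes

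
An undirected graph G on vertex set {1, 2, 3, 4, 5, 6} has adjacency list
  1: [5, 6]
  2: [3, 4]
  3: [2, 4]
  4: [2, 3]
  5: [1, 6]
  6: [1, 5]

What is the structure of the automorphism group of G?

G has two connected components, {2, 3, 4} and {1, 5, 6}; each is 2-regular, so G = C_3 ⊔ C_3. With two isomorphic components, Aut(G) = Aut(C_3) ≀ S_2 = (D_3 × D_3) ⋊ Z_2: permute each cycle by D_3, then optionally swap the two cycles. Order 2·(2·3)² = 72.

D_3 ≀ Z_2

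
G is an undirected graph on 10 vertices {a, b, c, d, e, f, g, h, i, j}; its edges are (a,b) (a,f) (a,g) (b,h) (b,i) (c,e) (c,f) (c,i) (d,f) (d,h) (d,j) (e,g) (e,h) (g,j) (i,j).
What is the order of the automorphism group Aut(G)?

G is 3-regular on 10 vertices with no triangles and no 4-cycles (girth 5): this is the Petersen graph. Viewing the Petersen graph as the Kneser graph K(5,2) — vertices are 2-subsets of {1,…,5}, edges join disjoint pairs — its automorphisms are exactly the permutations of the 5-element set, so Aut ≅ S_5 of order 120.

120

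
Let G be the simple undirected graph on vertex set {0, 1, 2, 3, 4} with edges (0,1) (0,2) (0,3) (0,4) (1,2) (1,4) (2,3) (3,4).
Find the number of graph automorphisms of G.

Vertex 0 is the unique vertex of degree 4; the remaining 4 vertices each have degree 3 and induce a cycle, so G is the wheel on 5 vertices with hub 0. With the hub fixed, the remaining symmetry is that of the rim cycle C_4, giving the dihedral group D_4.

8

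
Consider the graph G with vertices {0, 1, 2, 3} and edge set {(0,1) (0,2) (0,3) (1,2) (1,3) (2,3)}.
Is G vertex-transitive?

Yes

Every vertex has degree 3, so G is the complete graph K_4. Any permutation of the 4 vertices preserves K_4, so Aut(K_4) = S_4 of order 4! = 24. Under this action every vertex can be carried to every other, so G is vertex-transitive.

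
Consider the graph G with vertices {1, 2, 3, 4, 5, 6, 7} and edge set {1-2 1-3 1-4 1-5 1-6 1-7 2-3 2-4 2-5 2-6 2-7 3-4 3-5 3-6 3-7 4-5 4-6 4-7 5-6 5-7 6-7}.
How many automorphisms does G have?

Every vertex has degree 6, so G is the complete graph K_7. Every bijection on the vertex set is an automorphism of K_7; hence Aut(K_7) ≅ S_7, order 5040.

5040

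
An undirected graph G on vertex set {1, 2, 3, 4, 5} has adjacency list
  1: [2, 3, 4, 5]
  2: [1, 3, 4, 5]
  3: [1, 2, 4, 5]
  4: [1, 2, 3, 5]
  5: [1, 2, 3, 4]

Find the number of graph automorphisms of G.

All 5 vertices are pairwise adjacent: G = K_5. Any permutation of the 5 vertices preserves K_5, so Aut(K_5) = S_5 of order 5! = 120.

120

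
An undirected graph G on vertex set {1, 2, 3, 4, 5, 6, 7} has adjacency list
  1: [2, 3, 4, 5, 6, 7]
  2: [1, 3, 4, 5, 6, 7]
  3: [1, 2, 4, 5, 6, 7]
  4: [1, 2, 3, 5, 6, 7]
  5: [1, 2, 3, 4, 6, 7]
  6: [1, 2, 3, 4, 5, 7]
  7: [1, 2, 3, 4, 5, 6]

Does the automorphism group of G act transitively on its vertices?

All 7 vertices are pairwise adjacent: G = K_7. Any permutation of the 7 vertices preserves K_7, so Aut(K_7) = S_7 of order 7! = 5040. Under this action every vertex can be carried to every other, so G is vertex-transitive.

Yes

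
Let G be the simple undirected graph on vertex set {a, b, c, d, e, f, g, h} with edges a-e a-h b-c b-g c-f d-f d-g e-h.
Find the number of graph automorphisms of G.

G has two connected components, {b, c, d, f, g} and {a, e, h}; each is 2-regular, so G = C_5 ⊔ C_3. The components are non-isomorphic (different sizes), so Aut(G) = Aut(C_3) × Aut(C_5) = D_3 × D_5 of order 6·10 = 60.

60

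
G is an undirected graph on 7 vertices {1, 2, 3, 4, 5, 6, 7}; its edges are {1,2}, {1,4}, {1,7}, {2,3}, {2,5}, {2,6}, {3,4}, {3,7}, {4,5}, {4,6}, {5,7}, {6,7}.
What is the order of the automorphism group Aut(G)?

144

The vertices split by degree into {2, 4, 7} (degree 4) and {1, 3, 5, 6} (degree 3); every edge runs between the two parts, so G is the complete bipartite graph K_{3,4}. The parts have unequal sizes, so no automorphism swaps them; each part is permuted independently, giving S_3 × S_4 of order 3!·4! = 144.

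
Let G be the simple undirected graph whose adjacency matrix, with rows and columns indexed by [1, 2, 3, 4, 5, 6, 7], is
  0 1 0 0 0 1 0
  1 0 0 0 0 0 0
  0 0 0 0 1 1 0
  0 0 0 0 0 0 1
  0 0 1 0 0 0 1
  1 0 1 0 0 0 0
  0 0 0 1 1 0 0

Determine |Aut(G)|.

The degree sequence is [2, 1, 2, 1, 2, 2, 2]; the two degree-1 vertices 2 and 4 are the ends of a path, so G = P_7. A path has exactly one nontrivial symmetry — reversal — giving Aut(G) of order 2.

2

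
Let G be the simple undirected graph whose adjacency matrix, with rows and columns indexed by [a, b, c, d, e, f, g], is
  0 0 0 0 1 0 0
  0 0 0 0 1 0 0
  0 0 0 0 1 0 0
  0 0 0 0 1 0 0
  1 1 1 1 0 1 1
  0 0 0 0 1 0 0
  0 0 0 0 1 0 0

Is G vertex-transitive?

No

Vertex e is the only vertex of degree 6, so every automorphism fixes it; G is not vertex-transitive.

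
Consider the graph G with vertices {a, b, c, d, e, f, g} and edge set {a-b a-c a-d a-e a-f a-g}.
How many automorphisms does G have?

Vertex a has degree 6 and every other vertex has degree 1, so G is the star K_{1,6} with centre a. The 6 leaves are pairwise interchangeable while the centre is fixed, giving Aut(G) = S_6.

720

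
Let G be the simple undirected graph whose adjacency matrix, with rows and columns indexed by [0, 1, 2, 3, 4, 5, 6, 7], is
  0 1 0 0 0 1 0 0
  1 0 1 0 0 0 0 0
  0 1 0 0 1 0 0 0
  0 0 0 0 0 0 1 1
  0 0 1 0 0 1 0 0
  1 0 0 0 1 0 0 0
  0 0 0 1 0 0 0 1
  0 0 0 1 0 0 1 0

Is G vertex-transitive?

G has two connected components, {0, 1, 2, 4, 5} and {3, 6, 7}; each is 2-regular, so G = C_5 ⊔ C_3. The orbit of 0 under Aut(G) is {0, 1, 2, 4, 5}, which does not contain 3, so G is not vertex-transitive.

No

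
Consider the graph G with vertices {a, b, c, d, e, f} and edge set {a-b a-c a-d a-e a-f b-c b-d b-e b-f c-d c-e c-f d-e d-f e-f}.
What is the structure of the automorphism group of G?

Every vertex has degree 5, so G is the complete graph K_6. Every bijection on the vertex set is an automorphism of K_6; hence Aut(K_6) ≅ S_6, order 720.

S_6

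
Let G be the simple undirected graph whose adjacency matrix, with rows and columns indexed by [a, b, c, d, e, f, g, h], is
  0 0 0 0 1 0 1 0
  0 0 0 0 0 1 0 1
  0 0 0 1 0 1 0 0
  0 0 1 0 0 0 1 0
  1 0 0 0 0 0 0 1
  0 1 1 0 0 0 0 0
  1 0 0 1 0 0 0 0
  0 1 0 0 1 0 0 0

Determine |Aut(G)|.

16

G is 2-regular and connected on 8 vertices, i.e. the cycle C_8. The automorphisms of the 8-cycle are exactly the symmetries of a regular 8-gon: the dihedral group D_8, |D_8| = 16.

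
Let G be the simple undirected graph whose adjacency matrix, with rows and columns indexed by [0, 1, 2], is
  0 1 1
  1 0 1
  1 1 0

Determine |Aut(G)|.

All 3 vertices are pairwise adjacent: G = K_3. Any permutation of the 3 vertices preserves K_3, so Aut(K_3) = S_3 of order 3! = 6.

6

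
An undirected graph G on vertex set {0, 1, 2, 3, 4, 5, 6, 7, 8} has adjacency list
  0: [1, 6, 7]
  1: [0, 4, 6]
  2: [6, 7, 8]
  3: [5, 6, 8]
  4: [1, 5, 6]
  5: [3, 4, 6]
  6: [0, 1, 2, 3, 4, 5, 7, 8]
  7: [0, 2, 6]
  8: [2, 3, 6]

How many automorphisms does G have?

Vertex 6 is the unique vertex of degree 8; the remaining 8 vertices each have degree 3 and induce a cycle, so G is the wheel on 9 vertices with hub 6. Every automorphism fixes the hub and acts on the rim 8-cycle, so Aut(G) ≅ Aut(C_8) = D_8 of order 16.

16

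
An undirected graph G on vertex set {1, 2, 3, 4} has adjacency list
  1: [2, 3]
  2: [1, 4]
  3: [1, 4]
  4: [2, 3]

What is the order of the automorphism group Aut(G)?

G is 2-regular and bipartite on 2^2 = 4 vertices with girth 4; it is the hypercube graph Q_2. The symmetry group of the 2-cube is the hyperoctahedral group B_2 = Z_2 ≀ S_2, of order 2^2·2! = 8.

8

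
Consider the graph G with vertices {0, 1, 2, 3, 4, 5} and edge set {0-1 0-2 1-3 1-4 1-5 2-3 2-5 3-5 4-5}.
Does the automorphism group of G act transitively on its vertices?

Automorphisms preserve degree, but G has vertices of degree 2 and vertices of degree 4; no automorphism maps one to the other, so G is not vertex-transitive.

No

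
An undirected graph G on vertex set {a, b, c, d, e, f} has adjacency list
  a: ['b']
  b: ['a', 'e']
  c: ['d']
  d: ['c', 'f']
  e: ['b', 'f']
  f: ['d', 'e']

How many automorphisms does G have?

The degree sequence is [1, 2, 1, 2, 2, 2]; the two degree-1 vertices a and c are the ends of a path, so G = P_6. The only nontrivial automorphism of a path is the end-to-end reflection, so Aut(G) ≅ Z_2.

2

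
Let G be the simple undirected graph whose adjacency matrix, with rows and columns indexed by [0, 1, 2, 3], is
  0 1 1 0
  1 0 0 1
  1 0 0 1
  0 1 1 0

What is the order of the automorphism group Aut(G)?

8

G is 2-regular and connected on 4 vertices, i.e. the cycle C_4. C_4 has 4 rotations and 4 reflections, so Aut(C_4) ≅ D_4 of order 8.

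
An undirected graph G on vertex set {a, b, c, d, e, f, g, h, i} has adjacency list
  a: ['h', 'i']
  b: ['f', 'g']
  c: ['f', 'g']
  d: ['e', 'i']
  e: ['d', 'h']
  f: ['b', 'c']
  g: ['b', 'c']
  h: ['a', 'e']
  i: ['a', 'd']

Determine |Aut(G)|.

80

G has two connected components, {a, d, e, h, i} and {b, c, f, g}; each is 2-regular, so G = C_5 ⊔ C_4. No automorphism exchanges components of different sizes, hence Aut(G) is the direct product D_5 × D_4, order 80.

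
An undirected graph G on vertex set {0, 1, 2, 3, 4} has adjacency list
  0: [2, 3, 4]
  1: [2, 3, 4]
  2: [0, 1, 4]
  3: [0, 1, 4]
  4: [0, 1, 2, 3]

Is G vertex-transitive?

Vertex 4 is the only vertex of degree 4, so every automorphism fixes it; G is not vertex-transitive.

No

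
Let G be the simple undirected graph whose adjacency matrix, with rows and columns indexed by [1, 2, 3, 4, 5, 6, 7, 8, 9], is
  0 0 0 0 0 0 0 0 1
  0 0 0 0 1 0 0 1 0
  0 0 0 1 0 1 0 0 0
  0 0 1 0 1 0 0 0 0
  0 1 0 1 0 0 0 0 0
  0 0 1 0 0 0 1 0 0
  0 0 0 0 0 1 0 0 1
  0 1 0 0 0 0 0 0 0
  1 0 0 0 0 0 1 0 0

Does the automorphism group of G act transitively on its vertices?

No

Automorphisms preserve degree, but G has vertices of degree 1 and vertices of degree 2; no automorphism maps one to the other, so G is not vertex-transitive.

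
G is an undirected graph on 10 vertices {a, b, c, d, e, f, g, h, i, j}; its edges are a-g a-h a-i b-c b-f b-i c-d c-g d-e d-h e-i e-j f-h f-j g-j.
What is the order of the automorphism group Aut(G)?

120

G is 3-regular on 10 vertices with no triangles and no 4-cycles (girth 5): this is the Petersen graph. Viewing the Petersen graph as the Kneser graph K(5,2) — vertices are 2-subsets of {1,…,5}, edges join disjoint pairs — its automorphisms are exactly the permutations of the 5-element set, so Aut ≅ S_5 of order 120.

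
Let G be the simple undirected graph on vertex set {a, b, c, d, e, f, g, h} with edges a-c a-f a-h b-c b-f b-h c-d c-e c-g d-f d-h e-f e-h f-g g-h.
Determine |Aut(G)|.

The vertices split by degree into {c, f, h} (degree 5) and {a, b, d, e, g} (degree 3); every edge runs between the two parts, so G is the complete bipartite graph K_{3,5}. Automorphisms preserve the bipartition setwise (since the parts differ in size) and act as S_5 × S_3 within it; |Aut| = 720.

720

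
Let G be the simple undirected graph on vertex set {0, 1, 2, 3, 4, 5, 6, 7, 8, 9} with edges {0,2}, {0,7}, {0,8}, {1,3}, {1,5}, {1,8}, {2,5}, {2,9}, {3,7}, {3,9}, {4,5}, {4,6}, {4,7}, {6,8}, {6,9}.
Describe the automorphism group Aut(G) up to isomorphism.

G is 3-regular on 10 vertices with no triangles and no 4-cycles (girth 5): this is the Petersen graph. It is a classical fact that the Petersen graph has automorphism group S_5 (order 120), arising from its description as the Kneser graph K(5,2).

S_5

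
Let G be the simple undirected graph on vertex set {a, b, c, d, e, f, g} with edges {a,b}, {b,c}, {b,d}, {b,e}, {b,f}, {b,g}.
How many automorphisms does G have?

Vertex b has degree 6 and every other vertex has degree 1, so G is the star K_{1,6} with centre b. Any automorphism fixes the centre and permutes the 6 leaves freely, so Aut(G) ≅ S_6 of order 6! = 720.

720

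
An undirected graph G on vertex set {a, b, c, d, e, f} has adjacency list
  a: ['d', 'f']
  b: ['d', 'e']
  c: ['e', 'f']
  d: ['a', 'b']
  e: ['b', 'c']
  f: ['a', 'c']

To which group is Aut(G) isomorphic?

the dihedral group of order 12

Every vertex has degree 2 and the graph is connected, so G is the 6-cycle C_6. The automorphisms of the 6-cycle are exactly the symmetries of a regular 6-gon: the dihedral group D_6, |D_6| = 12.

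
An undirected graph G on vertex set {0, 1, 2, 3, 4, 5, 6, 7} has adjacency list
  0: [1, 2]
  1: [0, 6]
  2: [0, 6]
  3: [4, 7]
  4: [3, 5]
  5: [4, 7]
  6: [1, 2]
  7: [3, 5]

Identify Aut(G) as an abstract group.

(D_4 × D_4) ⋊ Z_2

G has two connected components, {0, 1, 2, 6} and {3, 4, 5, 7}; each is 2-regular, so G = C_4 ⊔ C_4. With two isomorphic components, Aut(G) = Aut(C_4) ≀ S_2 = (D_4 × D_4) ⋊ Z_2: permute each cycle by D_4, then optionally swap the two cycles. Order 2·(2·4)² = 128.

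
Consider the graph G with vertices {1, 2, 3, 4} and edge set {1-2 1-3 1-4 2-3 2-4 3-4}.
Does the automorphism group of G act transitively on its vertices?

Yes

Every vertex has degree 3, so G is the complete graph K_4. Any permutation of the 4 vertices preserves K_4, so Aut(K_4) = S_4 of order 4! = 24. This group acts transitively on the 4 vertices.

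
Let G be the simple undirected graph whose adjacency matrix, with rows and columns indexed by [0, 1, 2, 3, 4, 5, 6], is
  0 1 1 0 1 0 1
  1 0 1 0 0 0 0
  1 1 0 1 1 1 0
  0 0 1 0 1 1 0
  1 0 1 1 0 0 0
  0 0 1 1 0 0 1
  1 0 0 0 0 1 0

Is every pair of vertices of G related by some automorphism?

Vertex 0 is the only vertex of degree 4, so every automorphism fixes it; G is not vertex-transitive.

No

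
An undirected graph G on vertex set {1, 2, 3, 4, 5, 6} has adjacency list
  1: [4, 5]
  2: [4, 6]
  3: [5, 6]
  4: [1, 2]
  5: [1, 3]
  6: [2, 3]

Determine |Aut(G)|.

G is 2-regular and connected on 6 vertices, i.e. the cycle C_6. The automorphisms of the 6-cycle are exactly the symmetries of a regular 6-gon: the dihedral group D_6, |D_6| = 12.

12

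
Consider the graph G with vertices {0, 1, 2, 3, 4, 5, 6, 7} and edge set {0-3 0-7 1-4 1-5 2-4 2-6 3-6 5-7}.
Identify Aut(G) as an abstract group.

D_8

G is 2-regular and connected on 8 vertices, i.e. the cycle C_8. C_8 has 8 rotations and 8 reflections, so Aut(C_8) ≅ D_8 of order 16.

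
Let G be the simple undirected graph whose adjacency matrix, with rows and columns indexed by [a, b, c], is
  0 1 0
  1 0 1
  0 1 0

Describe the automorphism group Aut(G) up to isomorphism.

Z_2

The degree sequence is [1, 2, 1]; the two degree-1 vertices a and c are the ends of a path, so G = P_3. The only nontrivial automorphism of a path is the end-to-end reflection, so Aut(G) ≅ Z_2.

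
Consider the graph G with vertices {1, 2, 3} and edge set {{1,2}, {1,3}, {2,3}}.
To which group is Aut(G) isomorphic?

All 3 vertices are pairwise adjacent: G = K_3. Any permutation of the 3 vertices preserves K_3, so Aut(K_3) = S_3 of order 3! = 6.

the symmetric group on 3 letters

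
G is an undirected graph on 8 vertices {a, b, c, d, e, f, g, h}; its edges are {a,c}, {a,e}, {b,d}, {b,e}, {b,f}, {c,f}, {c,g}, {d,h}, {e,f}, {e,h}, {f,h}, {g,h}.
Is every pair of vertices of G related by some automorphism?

No

Automorphisms preserve degree, but G has vertices of degree 2 and vertices of degree 4; no automorphism maps one to the other, so G is not vertex-transitive.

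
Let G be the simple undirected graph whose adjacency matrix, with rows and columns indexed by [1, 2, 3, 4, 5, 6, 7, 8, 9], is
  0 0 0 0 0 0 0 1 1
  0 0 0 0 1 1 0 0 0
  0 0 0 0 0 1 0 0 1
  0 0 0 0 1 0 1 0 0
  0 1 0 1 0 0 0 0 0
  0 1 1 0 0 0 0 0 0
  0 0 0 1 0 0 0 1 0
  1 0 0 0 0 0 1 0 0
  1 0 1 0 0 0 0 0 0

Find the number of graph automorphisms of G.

Every vertex has degree 2 and the graph is connected, so G is the 9-cycle C_9. The automorphisms of the 9-cycle are exactly the symmetries of a regular 9-gon: the dihedral group D_9, |D_9| = 18.

18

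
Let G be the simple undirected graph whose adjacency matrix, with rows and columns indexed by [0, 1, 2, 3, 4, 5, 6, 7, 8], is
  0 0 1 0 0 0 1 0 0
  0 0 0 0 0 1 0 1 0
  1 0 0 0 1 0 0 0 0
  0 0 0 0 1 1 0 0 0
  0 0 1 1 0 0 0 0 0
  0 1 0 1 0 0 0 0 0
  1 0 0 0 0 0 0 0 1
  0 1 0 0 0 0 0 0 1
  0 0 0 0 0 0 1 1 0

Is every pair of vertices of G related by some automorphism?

Yes

G is 2-regular and connected on 9 vertices, i.e. the cycle C_9. C_9 has 9 rotations and 9 reflections, so Aut(C_9) ≅ D_9 of order 18. This group acts transitively on the 9 vertices.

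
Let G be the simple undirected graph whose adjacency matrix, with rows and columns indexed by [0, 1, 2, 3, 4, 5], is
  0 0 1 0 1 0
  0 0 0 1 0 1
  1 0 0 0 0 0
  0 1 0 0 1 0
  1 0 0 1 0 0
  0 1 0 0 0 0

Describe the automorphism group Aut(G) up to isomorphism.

The degree sequence is [2, 2, 1, 2, 2, 1]; the two degree-1 vertices 2 and 5 are the ends of a path, so G = P_6. A path has exactly one nontrivial symmetry — reversal — giving Aut(G) of order 2.

the cyclic group of order 2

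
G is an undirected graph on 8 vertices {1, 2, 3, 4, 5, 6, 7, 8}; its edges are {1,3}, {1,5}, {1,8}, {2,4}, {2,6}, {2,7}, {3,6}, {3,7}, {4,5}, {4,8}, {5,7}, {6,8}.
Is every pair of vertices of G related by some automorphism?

Yes

G is 3-regular and bipartite on 2^3 = 8 vertices with girth 4; it is the hypercube graph Q_3. The symmetry group of the 3-cube is the hyperoctahedral group B_3 = Z_2 ≀ S_3, of order 2^3·3! = 48. This group acts transitively on the 8 vertices.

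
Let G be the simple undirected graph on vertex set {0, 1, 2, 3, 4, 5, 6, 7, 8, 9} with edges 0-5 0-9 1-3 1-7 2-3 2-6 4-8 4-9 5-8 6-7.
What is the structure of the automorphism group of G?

(D_5 × D_5) ⋊ Z_2

G has two connected components, {0, 4, 5, 8, 9} and {1, 2, 3, 6, 7}; each is 2-regular, so G = C_5 ⊔ C_5. Aut of a disjoint union of two copies of C_5 is the wreath product D_5 ≀ Z_2, of order 2·10² = 200.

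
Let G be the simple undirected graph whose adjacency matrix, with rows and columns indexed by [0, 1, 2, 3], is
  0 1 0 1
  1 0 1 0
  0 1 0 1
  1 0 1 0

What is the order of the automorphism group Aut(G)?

8

G is 2-regular and bipartite on 2^2 = 4 vertices with girth 4; it is the hypercube graph Q_2. The symmetry group of the 2-cube is the hyperoctahedral group B_2 = Z_2 ≀ S_2, of order 2^2·2! = 8.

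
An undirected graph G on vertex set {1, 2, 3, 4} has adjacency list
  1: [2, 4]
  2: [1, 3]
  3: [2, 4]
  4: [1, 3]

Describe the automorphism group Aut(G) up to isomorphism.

the dihedral group of order 8

G is 2-regular and bipartite on 2^2 = 4 vertices with girth 4; it is the hypercube graph Q_2. The symmetry group of the 2-cube is the hyperoctahedral group B_2 = Z_2 ≀ S_2, of order 2^2·2! = 8.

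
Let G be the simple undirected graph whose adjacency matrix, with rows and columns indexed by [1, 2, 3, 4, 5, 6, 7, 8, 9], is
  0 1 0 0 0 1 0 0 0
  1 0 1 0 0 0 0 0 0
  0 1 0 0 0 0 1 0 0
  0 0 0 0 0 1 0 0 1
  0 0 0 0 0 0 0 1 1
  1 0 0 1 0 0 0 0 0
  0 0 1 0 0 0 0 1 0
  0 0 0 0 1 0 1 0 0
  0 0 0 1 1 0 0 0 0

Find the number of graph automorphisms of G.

18

G is 2-regular and connected on 9 vertices, i.e. the cycle C_9. The automorphisms of the 9-cycle are exactly the symmetries of a regular 9-gon: the dihedral group D_9, |D_9| = 18.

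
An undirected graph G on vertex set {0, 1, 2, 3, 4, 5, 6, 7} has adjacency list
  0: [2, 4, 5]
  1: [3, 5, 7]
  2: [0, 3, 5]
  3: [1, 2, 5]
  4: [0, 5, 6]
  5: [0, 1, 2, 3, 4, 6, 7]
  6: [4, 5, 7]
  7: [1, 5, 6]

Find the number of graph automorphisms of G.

14

Vertex 5 is the unique vertex of degree 7; the remaining 7 vertices each have degree 3 and induce a cycle, so G is the wheel on 8 vertices with hub 5. With the hub fixed, the remaining symmetry is that of the rim cycle C_7, giving the dihedral group D_7.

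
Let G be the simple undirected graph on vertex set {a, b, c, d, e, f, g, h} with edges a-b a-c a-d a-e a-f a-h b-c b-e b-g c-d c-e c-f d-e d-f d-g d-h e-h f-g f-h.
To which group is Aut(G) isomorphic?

Degrees alone do not determine every vertex (e.g. a and d both have degree 6), but their neighbour-degree multisets differ: N(a) has degrees [4, 4, 5, 5, 5, 6] while N(d) has degrees [3, 4, 5, 5, 5, 6]. Repeating this refinement separates all vertices, so the only automorphism is the identity.

the trivial group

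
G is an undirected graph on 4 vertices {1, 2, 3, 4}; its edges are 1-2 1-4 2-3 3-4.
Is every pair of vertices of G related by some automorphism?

Yes

G is 2-regular and bipartite on 2^2 = 4 vertices with girth 4; it is the hypercube graph Q_2. The symmetry group of the 2-cube is the hyperoctahedral group B_2 = Z_2 ≀ S_2, of order 2^2·2! = 8. Under this action every vertex can be carried to every other, so G is vertex-transitive.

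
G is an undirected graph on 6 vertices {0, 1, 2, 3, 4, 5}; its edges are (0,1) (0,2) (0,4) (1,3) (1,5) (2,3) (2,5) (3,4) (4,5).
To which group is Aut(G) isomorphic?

S_3 ≀ Z_2

G is 3-regular and bipartite with parts {0, 3, 5} and {1, 2, 4} (each part is independent and every cross-pair is an edge), so G = K_{3,3}. Each part can be permuted independently (S_3 × S_3) and the two equal-size parts can also be swapped, giving (S_3 × S_3) ⋊ Z_2 of order 2·(3!)² = 72.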